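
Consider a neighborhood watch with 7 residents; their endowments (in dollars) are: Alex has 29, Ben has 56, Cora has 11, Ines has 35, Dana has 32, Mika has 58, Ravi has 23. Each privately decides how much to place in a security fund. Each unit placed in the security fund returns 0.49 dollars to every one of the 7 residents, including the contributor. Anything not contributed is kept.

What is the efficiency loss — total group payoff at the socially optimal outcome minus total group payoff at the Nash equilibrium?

The private return per contributed unit is 0.49 < 1 for everyone, so the Nash equilibrium is zero contribution and the group total is Σ E_j = 29 + 56 + 11 + 35 + 32 + 58 + 23 = 244.
Each contributed unit returns 3.430 to the group, so the social optimum is full contribution by everyone: group total = 3.430 × 244 = 836.92.
Efficiency loss = (3.430 − 1) × 244 = 592.92.

592.92 dollars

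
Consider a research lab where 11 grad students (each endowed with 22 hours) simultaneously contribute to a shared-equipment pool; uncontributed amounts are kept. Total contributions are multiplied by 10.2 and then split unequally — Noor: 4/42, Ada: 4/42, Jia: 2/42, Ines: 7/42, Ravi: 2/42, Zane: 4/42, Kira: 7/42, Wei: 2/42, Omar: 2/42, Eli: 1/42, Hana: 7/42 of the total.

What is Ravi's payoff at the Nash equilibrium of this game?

For player j, contributing a unit is worthwhile iff 10.2 × (j's share) ≥ 1, i.e. iff j's share is at least 0.0980.
Ines, Kira and Hana clear that bar, contributing 22 each; the remaining 8 contribute 0. Total contributed: 66.
Ravi keeps 22 and receives 10.2 × 66 × 2/42 = 32.06 from the shared-equipment pool, for a payoff of 54.06.

54.06 hours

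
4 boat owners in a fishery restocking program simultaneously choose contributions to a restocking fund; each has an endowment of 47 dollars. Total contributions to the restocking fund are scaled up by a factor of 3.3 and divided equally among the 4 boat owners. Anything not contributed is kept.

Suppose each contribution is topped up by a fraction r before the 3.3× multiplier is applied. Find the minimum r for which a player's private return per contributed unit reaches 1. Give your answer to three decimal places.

0.212

With matching at rate r, one contributed unit becomes (1 + r) in the restocking fund and returns 3.3 × (1 + r) / 4 to the contributor.
Setting this equal to 1: 1 + r = 4/3.3 = 1.2121.
So the minimum matching rate is r = 1.2121 − 1 = 0.212.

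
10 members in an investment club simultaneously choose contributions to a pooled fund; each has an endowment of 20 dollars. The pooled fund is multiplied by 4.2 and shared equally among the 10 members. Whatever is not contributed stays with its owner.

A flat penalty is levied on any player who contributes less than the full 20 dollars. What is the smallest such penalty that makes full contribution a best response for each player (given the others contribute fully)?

11.60 dollars

Given the others contribute fully, the best deviation is to contribute 0 (any partial contribution still incurs the fine and gives up units whose private return 0.4200 is below 1).
Deviating from 20 to 0 saves 20 dollars but forfeits the deviator's share of the drop in the pooled fund: 4.2/10 × 20 = 8.40.
So the deviation gain is 20 − 8.40 = 11.60, and the fine must be at least 11.60 dollars to wipe it out.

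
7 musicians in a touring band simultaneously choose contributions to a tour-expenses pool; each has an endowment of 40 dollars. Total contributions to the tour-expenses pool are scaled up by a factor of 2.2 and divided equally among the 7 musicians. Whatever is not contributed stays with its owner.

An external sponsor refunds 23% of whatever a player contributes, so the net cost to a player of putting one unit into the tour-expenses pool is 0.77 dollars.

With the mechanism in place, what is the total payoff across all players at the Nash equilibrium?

With the mechanism, a contributed unit returns (2.2/7) / 0.77 = 0.4082 per unit of net cost — still below 1 — so contributing 0 remains dominant for every player.
Everyone keeps their endowment and the group total is 7 × 40 = 280.

280.00 dollars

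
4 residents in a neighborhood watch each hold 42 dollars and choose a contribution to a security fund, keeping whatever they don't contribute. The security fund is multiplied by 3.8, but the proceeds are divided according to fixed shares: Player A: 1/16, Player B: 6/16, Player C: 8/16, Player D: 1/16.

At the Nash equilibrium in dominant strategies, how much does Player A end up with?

For player j, contributing a unit is worthwhile iff 3.8 × (j's share) ≥ 1, i.e. iff j's share is at least 0.2632.
Player B and Player C clear that bar, contributing 42 each; the remaining 2 contribute 0. Total contributed: 84.
Player A keeps 42 and receives 3.8 × 84 × 1/16 = 19.95 from the security fund, for a payoff of 61.95.

61.95 dollars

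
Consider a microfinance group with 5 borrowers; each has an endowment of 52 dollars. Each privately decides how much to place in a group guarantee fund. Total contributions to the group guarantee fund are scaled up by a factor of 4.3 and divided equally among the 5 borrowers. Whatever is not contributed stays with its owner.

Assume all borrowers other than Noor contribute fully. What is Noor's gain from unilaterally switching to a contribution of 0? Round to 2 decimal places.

7.28 dollars

Switching from a contribution of 52 to 0 lets Noor keep an extra 52 dollars, but lowers the group guarantee fund by 52, which costs Noor their own share of that drop: 4.3/5 × 52 = 44.72.
Net gain = 52 − 44.72 = 7.28. The private return per contributed unit (0.8600) is below 1, so free-riding is indeed the best response regardless of what the others do.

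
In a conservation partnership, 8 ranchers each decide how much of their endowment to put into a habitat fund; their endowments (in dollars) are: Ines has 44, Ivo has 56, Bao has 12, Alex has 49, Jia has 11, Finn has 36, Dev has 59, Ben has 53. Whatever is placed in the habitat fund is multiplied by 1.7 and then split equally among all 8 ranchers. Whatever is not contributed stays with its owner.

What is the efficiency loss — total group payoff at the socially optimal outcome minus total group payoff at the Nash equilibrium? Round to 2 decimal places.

224.00 dollars

The private return per contributed unit is 1.7/8 = 0.2125 < 1 for every player regardless of endowment, so the Nash equilibrium is zero contribution and the group total is Σ E_j = 44 + 56 + 12 + 49 + 11 + 36 + 59 + 53 = 320.
Each contributed unit returns 1.700 to the group, so the social optimum is full contribution by everyone: group total = 1.700 × 320 = 544.00.
Efficiency loss = (1.700 − 1) × 320 = 224.00.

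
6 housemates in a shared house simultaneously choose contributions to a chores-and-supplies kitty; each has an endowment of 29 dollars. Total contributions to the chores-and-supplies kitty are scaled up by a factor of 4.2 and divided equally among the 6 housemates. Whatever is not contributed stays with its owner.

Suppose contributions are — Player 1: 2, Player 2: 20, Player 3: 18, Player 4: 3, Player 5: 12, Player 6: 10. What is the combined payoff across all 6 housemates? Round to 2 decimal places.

Total contributed: 2 + 20 + 18 + 3 + 12 + 10 = 65; total kept: 6 × 29 − 65 = 109.
The chores-and-supplies kitty pays out 4.2 × 65 = 273.00 in aggregate.
Group total = 109 + 273.00 = 382.00.

382.00 dollars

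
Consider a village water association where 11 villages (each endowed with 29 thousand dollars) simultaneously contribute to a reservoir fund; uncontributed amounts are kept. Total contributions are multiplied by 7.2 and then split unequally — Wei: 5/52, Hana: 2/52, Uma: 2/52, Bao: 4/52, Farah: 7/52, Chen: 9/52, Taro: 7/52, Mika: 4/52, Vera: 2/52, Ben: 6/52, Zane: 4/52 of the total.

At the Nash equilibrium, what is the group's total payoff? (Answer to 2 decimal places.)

498.80 thousand dollars

For player j, contributing a unit is worthwhile iff 7.2 × (j's share) ≥ 1, i.e. iff j's share is at least 0.1389.
Chen alone (share 9/52) is above the threshold, contributing 29; the remaining 10 contribute 0. Total contributed: 29.
The reservoir fund pays out 7.2 × 29 = 208.80 in total (split across the unequal shares, but the aggregate is all that matters for the group sum).
The 10 free-riders keep 29 each, adding 290. Group total = 290 + 208.80 = 498.80.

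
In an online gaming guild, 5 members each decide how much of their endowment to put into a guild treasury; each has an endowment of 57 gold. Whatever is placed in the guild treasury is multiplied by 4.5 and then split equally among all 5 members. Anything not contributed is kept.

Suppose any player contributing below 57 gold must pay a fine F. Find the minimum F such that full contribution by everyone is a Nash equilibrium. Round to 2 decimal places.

5.70 gold

Given the others contribute fully, the best deviation is to contribute 0 (any partial contribution still incurs the fine and gives up units whose private return 0.9000 is below 1).
Deviating from 57 to 0 saves 57 gold but forfeits the deviator's share of the drop in the guild treasury: 4.5/5 × 57 = 51.30.
So the deviation gain is 57 − 51.30 = 5.70, and the fine must be at least 5.70 gold to wipe it out.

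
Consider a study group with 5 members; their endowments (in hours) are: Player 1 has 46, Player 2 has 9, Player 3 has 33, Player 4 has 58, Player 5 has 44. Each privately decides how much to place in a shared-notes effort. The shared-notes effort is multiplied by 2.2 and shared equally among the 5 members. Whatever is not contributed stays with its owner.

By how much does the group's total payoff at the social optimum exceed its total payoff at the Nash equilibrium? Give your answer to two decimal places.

228.00 hours

The private return per contributed unit is 2.2/5 = 0.4400 < 1 for every player regardless of endowment, so the Nash equilibrium is zero contribution and the group total is Σ E_j = 46 + 9 + 33 + 58 + 44 = 190.
Each contributed unit returns 2.200 to the group, so the social optimum is full contribution by everyone: group total = 2.200 × 190 = 418.00.
Efficiency loss = (2.200 − 1) × 190 = 228.00.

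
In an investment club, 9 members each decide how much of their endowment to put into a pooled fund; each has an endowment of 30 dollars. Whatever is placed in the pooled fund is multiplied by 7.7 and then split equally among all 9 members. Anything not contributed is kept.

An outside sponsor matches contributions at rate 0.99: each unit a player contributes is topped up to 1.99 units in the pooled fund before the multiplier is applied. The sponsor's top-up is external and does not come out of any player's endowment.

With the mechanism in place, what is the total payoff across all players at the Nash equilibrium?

With the mechanism, a contributed unit returns 7.7 × 1.99 / 9 = 1.7026 per unit of net cost to the contributor — now above 1 — so contributing fully is weakly dominant for every player.
So the Nash equilibrium is full contribution by all 9; the group earns 7.7 × 1.99 × 270 = 4137.21.

4137.21 dollars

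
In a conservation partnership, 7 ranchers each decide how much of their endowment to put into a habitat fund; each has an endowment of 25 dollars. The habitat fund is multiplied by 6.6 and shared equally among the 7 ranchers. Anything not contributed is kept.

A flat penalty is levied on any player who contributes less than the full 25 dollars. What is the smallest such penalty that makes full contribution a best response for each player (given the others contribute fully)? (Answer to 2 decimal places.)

Given the others contribute fully, the best deviation is to contribute 0 (any partial contribution still incurs the fine and gives up units whose private return 0.9429 is below 1).
Deviating from 25 to 0 saves 25 dollars but forfeits the deviator's share of the drop in the habitat fund: 6.6/7 × 25 = 23.57.
So the deviation gain is 25 − 23.57 = 1.43, and the fine must be at least 1.43 dollars to wipe it out.

1.43 dollars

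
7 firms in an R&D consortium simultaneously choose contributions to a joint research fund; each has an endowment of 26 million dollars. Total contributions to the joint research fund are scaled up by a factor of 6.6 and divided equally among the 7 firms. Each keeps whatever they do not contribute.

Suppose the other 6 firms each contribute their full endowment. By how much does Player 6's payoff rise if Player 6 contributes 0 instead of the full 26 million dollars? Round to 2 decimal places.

1.49 million dollars

Switching from a contribution of 26 to 0 lets Player 6 keep an extra 26 million dollars, but lowers the joint research fund by 26, which costs Player 6 their own share of that drop: 6.6/7 × 26 = 24.51.
Net gain = 26 − 24.51 = 1.49. The private return per contributed unit (0.9429) is below 1, so free-riding is indeed the best response regardless of what the others do.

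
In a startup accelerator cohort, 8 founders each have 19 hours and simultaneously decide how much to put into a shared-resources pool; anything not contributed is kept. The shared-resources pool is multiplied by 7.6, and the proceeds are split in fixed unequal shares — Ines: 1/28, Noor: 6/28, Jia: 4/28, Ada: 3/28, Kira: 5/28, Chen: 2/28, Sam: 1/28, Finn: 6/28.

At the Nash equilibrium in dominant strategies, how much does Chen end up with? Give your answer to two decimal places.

Player j's private return per contributed unit is 7.6 × (j's share). Contributing is weakly dominant for j when that share is at least 1/7.6 = 0.1316, and contributing 0 is dominant otherwise.
The shares above 0.1316 belong to Noor, Jia, Kira and Finn, contributing 19 each; the remaining 4 contribute 0. Total contributed: 76.
Chen keeps 19 and receives 7.6 × 76 × 2/28 = 41.26 from the shared-resources pool, for a payoff of 60.26.

60.26 hours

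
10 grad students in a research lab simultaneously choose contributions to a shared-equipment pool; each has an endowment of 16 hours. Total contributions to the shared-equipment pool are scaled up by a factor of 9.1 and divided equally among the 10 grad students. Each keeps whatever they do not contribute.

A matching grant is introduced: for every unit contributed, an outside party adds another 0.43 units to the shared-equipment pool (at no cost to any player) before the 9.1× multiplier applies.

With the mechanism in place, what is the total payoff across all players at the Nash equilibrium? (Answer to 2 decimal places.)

Under the mechanism each unit contributed yields 9.1 × 1.43 / 10 = 1.3013 back to its contributor per unit of net cost, which exceeds 1, making full contribution the dominant choice for everyone.
So the Nash equilibrium is full contribution by all 10; the group earns 9.1 × 1.43 × 160 = 2082.08.

2082.08 hours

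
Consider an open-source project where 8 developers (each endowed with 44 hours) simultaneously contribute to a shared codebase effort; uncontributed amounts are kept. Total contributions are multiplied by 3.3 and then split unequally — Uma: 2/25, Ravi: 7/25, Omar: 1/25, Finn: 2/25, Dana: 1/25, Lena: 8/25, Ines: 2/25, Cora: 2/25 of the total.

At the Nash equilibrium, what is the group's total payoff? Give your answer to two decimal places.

Each unit j contributes comes back to j as 3.3 × (j's share), so j prefers to contribute only if that share exceeds 1/3.3 = 0.3030; otherwise keeping the unit dominates.
Lena alone (share 8/25) is above the threshold, contributing 44; the remaining 7 contribute 0. Total contributed: 44.
The shared codebase effort pays out 3.3 × 44 = 145.20 in total (split across the unequal shares, but the aggregate is all that matters for the group sum).
The 7 free-riders keep 44 each, adding 308. Group total = 308 + 145.20 = 453.20.

453.20 hours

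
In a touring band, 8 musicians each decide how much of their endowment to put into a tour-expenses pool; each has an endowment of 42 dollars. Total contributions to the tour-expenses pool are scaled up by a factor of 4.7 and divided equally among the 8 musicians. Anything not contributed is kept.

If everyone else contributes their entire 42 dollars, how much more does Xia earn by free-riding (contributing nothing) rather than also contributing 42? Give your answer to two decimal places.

Switching from a contribution of 42 to 0 lets Xia keep an extra 42 dollars, but lowers the tour-expenses pool by 42, which costs Xia their own share of that drop: 4.7/8 × 42 = 24.67.
Net gain = 42 − 24.67 = 17.33. The private return per contributed unit (0.5875) is below 1, so free-riding is indeed the best response regardless of what the others do.

17.33 dollars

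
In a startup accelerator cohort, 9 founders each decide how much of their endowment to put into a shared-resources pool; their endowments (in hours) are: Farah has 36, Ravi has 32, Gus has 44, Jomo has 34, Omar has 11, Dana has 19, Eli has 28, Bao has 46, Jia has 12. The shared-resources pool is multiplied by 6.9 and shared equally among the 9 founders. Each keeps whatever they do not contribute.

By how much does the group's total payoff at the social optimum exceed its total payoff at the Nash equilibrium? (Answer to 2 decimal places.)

1545.80 hours

The private return per contributed unit is 6.9/9 = 0.7667 < 1 for every player regardless of endowment, so the Nash equilibrium is zero contribution and the group total is Σ E_j = 36 + 32 + 44 + 34 + 11 + 19 + 28 + 46 + 12 = 262.
Each contributed unit returns 6.900 to the group, so the social optimum is full contribution by everyone: group total = 6.900 × 262 = 1807.80.
Efficiency loss = (6.900 − 1) × 262 = 1545.80.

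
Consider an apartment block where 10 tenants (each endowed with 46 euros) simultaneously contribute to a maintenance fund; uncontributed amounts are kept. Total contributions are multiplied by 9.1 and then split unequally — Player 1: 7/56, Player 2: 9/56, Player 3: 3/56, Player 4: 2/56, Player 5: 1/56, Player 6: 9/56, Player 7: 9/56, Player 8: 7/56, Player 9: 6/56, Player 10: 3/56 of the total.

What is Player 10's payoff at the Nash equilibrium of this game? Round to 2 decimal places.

158.13 euros

For player j, contributing a unit is worthwhile iff 9.1 × (j's share) ≥ 1, i.e. iff j's share is at least 0.1099.
Player 1, Player 2, Player 6, Player 7 and Player 8 clear that bar, contributing 46 each; the remaining 5 contribute 0. Total contributed: 230.
Player 10 keeps 46 and receives 9.1 × 230 × 3/56 = 112.13 from the maintenance fund, for a payoff of 158.13.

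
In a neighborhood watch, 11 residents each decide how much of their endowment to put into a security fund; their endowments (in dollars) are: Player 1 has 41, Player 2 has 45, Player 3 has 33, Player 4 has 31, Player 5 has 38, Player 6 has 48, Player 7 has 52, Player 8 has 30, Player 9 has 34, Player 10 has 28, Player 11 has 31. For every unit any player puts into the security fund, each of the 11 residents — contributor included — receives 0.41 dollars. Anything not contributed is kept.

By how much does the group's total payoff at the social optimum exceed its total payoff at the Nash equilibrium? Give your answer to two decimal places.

The private return per contributed unit is 0.41 < 1 for everyone, so the Nash equilibrium is zero contribution and the group total is Σ E_j = 41 + 45 + 33 + 31 + 38 + 48 + 52 + 30 + 34 + 28 + 31 = 411.
Each contributed unit returns 4.510 to the group, so the social optimum is full contribution by everyone: group total = 4.510 × 411 = 1853.61.
Efficiency loss = (4.510 − 1) × 411 = 1442.61.

1442.61 dollars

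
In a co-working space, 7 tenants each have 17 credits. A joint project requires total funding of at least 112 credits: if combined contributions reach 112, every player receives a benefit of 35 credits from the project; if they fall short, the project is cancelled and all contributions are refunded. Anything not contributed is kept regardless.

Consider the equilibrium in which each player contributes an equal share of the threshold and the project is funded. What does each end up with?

Equal share of the threshold: 112/7 = 16.
At this profile no one gains by cutting their contribution: any cut drops the total below 112, the project is cancelled, contributions are refunded, and the deviator ends with 17, which is less than 17 − 16 + 35 = 36. Contributing more than 16 just wastes the excess. So contributing exactly 16 is a best response.
Each player's payoff: 17 − 16 + 35 = 36.

36 credits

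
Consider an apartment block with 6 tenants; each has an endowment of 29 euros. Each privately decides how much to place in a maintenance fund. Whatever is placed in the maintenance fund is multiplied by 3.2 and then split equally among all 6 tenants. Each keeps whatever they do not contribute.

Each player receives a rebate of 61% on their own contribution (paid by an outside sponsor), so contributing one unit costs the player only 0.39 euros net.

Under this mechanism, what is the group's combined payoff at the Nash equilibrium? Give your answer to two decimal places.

Under the mechanism each unit contributed yields (3.2/6) / 0.39 = 1.3675 back to its contributor per unit of net cost, which exceeds 1, making full contribution the dominant choice for everyone.
At the Nash equilibrium everyone contributes 29. Group total payoff = 6 × (29 × 0.61 + 3.2 × 29) = 662.94.

662.94 euros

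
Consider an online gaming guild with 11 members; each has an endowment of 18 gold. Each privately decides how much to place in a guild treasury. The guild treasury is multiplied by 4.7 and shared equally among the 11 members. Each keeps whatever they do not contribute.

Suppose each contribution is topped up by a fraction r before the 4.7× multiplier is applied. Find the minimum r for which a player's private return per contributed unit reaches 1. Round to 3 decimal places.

With matching at rate r, one contributed unit becomes (1 + r) in the guild treasury and returns 4.7 × (1 + r) / 11 to the contributor.
Setting this equal to 1: 1 + r = 11/4.7 = 2.3404.
So the minimum matching rate is r = 2.3404 − 1 = 1.340.

1.340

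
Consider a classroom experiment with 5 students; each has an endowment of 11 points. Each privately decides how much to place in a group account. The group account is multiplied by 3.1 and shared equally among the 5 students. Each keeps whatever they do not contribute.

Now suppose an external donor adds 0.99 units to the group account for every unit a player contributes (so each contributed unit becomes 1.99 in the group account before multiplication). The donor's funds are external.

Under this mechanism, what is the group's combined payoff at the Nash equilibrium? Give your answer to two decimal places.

339.30 points

With the mechanism, a contributed unit returns 3.1 × 1.99 / 5 = 1.2338 per unit of net cost to the contributor — now above 1 — so contributing fully is weakly dominant for every player.
At the Nash equilibrium everyone contributes 11. Group total payoff = 3.1 × 1.99 × 55 = 339.30.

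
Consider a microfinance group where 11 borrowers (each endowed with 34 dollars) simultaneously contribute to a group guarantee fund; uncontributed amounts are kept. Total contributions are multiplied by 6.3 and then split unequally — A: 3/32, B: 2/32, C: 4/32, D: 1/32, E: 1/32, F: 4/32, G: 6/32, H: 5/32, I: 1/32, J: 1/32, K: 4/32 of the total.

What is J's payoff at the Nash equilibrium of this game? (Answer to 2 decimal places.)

40.69 dollars

For player j, contributing a unit is worthwhile iff 6.3 × (j's share) ≥ 1, i.e. iff j's share is at least 0.1587.
G alone (share 6/32) is above the threshold, contributing 34; the remaining 10 contribute 0. Total contributed: 34.
J keeps 34 and receives 6.3 × 34 × 1/32 = 6.69 from the group guarantee fund, for a payoff of 40.69.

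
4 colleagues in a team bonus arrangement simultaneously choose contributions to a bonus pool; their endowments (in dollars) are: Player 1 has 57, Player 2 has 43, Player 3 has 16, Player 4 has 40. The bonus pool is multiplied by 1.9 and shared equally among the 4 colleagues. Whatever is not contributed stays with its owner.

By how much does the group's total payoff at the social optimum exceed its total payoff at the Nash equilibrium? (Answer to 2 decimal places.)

140.40 dollars

The private return per contributed unit is 1.9/4 = 0.4750 < 1 for every player regardless of endowment, so the Nash equilibrium is zero contribution and the group total is Σ E_j = 57 + 43 + 16 + 40 = 156.
Each contributed unit returns 1.900 to the group, so the social optimum is full contribution by everyone: group total = 1.900 × 156 = 296.40.
Efficiency loss = (1.900 − 1) × 156 = 140.40.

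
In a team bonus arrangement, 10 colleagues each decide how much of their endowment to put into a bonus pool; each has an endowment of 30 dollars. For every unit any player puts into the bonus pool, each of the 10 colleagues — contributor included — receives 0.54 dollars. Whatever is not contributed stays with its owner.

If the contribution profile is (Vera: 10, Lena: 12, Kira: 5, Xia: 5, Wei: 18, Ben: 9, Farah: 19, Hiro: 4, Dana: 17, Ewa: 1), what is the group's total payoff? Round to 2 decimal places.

Total contributed: 10 + 12 + 5 + 5 + 18 + 9 + 19 + 4 + 17 + 1 = 100; total kept: 10 × 30 − 100 = 200.
The bonus pool pays out 0.54 × 10 × 100 = 540.00 in aggregate.
Group total = 200 + 540.00 = 740.00.

740.00 dollars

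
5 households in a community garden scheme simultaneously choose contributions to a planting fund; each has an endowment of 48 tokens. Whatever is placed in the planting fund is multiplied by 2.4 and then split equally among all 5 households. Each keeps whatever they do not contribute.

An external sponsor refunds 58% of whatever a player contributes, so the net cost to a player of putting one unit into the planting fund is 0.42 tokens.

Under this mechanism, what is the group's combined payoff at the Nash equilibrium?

715.20 tokens

Under the mechanism each unit contributed yields (2.4/5) / 0.42 = 1.1429 back to its contributor per unit of net cost, which exceeds 1, making full contribution the dominant choice for everyone.
So the Nash equilibrium is full contribution by all 5; the group earns 5 × (48 × 0.58 + 2.4 × 48) = 715.20.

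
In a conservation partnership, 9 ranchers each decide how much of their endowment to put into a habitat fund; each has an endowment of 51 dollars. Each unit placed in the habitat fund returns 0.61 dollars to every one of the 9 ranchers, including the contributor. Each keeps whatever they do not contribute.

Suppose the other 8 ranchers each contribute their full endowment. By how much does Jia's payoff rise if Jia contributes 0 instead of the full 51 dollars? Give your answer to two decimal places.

19.89 dollars

Switching from a contribution of 51 to 0 lets Jia keep an extra 51 dollars, but lowers the habitat fund by 51, which costs Jia their own share of that drop: 0.61 × 51 = 31.11.
Net gain = 51 − 31.11 = 19.89. The private return per contributed unit (0.61) is below 1, so free-riding is indeed the best response regardless of what the others do.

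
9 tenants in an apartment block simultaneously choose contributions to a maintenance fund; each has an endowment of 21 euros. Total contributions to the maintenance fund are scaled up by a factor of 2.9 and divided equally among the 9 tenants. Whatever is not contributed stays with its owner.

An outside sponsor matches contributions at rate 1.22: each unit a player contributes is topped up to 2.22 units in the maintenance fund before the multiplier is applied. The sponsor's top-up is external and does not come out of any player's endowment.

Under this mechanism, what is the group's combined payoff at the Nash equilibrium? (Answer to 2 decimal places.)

Even with the mechanism, each unit contributed returns only 2.9 × 2.22 / 9 = 0.7153 per unit of net cost, so contributing nothing is still dominant.
At the Nash equilibrium no one contributes; group total payoff = 9 × 21 = 189.

189.00 euros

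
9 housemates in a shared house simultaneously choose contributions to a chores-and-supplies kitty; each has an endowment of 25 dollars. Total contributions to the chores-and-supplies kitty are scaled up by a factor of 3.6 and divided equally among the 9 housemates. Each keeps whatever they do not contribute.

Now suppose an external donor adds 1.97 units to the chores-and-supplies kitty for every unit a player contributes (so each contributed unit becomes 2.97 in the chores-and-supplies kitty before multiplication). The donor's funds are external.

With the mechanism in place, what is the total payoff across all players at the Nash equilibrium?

2405.70 dollars

Under the mechanism each unit contributed yields 3.6 × 2.97 / 9 = 1.1880 back to its contributor per unit of net cost, which exceeds 1, making full contribution the dominant choice for everyone.
At the Nash equilibrium everyone contributes 25. Group total payoff = 3.6 × 2.97 × 225 = 2405.70.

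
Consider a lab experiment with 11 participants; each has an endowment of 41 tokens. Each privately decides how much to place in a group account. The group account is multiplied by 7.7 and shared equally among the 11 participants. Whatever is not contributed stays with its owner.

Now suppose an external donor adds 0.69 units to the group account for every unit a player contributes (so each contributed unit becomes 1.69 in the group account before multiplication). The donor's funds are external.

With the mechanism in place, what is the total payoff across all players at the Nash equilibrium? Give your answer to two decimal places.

Under the mechanism each unit contributed yields 7.7 × 1.69 / 11 = 1.1830 back to its contributor per unit of net cost, which exceeds 1, making full contribution the dominant choice for everyone.
At the Nash equilibrium everyone contributes 41. Group total payoff = 7.7 × 1.69 × 451 = 5868.86.

5868.86 tokens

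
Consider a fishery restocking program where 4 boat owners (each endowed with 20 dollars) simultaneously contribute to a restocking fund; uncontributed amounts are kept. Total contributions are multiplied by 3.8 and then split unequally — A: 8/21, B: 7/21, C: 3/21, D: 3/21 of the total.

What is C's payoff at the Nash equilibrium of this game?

41.71 dollars

Player j's private return per contributed unit is 3.8 × (j's share). Contributing is weakly dominant for j when that share is at least 1/3.8 = 0.2632, and contributing 0 is dominant otherwise.
A and B clear that bar, contributing 20 each; the remaining 2 contribute 0. Total contributed: 40.
C keeps 20 and receives 3.8 × 40 × 3/21 = 21.71 from the restocking fund, for a payoff of 41.71.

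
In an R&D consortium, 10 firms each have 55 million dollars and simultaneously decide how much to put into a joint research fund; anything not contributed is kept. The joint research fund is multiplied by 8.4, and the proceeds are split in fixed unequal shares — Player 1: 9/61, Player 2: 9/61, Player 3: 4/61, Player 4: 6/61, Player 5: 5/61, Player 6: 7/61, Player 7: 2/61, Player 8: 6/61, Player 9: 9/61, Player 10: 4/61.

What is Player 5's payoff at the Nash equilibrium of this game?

Each unit j contributes comes back to j as 8.4 × (j's share), so j prefers to contribute only if that share exceeds 1/8.4 = 0.1190; otherwise keeping the unit dominates.
Player 1, Player 2 and Player 9 clear that bar, contributing 55 each; the remaining 7 contribute 0. Total contributed: 165.
Player 5 keeps 55 and receives 8.4 × 165 × 5/61 = 113.61 from the joint research fund, for a payoff of 168.61.

168.61 million dollars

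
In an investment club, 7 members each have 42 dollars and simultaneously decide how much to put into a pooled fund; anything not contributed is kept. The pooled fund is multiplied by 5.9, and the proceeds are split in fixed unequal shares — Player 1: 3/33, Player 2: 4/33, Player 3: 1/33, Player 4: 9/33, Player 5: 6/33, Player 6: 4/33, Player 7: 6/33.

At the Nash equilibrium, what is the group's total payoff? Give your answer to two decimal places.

A player with share s gets back 5.9·s per unit contributed, so full contribution is dominant for anyone with s > 1/5.9 = 0.1695 and zero contribution is dominant for anyone below.
The shares above 0.1695 belong to Player 4, Player 5 and Player 7, contributing 42 each; the remaining 4 contribute 0. Total contributed: 126.
The pooled fund pays out 5.9 × 126 = 743.40 in total (split across the unequal shares, but the aggregate is all that matters for the group sum).
The 4 free-riders keep 42 each, adding 168. Group total = 168 + 743.40 = 911.40.

911.40 dollars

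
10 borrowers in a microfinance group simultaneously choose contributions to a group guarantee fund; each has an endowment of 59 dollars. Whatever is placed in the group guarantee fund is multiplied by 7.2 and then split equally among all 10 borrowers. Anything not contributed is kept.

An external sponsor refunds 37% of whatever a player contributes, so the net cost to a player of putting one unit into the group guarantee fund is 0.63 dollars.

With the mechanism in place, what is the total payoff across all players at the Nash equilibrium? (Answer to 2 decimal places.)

4466.30 dollars

Under the mechanism each unit contributed yields (7.2/10) / 0.63 = 1.1429 back to its contributor per unit of net cost, which exceeds 1, making full contribution the dominant choice for everyone.
At the Nash equilibrium everyone contributes 59. Group total payoff = 10 × (59 × 0.37 + 7.2 × 59) = 4466.30.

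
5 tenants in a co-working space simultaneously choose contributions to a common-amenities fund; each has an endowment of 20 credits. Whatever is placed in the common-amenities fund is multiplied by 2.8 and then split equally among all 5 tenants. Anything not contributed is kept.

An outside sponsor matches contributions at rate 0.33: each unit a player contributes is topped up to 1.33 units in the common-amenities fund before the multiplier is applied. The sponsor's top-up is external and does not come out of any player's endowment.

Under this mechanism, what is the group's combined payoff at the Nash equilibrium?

100.00 credits

The effective private return is 2.8 × 1.33 / 5 = 0.7448, which is still under 1, so the mechanism doesn't change anyone's dominant strategy: zero contribution.
At the Nash equilibrium no one contributes; group total payoff = 5 × 20 = 100.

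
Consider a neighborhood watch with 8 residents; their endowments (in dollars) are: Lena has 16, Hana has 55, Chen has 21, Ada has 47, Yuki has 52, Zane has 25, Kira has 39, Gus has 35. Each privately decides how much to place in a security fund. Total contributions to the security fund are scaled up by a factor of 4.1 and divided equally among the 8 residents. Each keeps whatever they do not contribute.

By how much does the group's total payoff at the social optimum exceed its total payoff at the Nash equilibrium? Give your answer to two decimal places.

The private return per contributed unit is 4.1/8 = 0.5125 < 1 for every player regardless of endowment, so the Nash equilibrium is zero contribution and the group total is Σ E_j = 16 + 55 + 21 + 47 + 52 + 25 + 39 + 35 = 290.
Each contributed unit returns 4.100 to the group, so the social optimum is full contribution by everyone: group total = 4.100 × 290 = 1189.00.
Efficiency loss = (4.100 − 1) × 290 = 899.00.

899.00 dollars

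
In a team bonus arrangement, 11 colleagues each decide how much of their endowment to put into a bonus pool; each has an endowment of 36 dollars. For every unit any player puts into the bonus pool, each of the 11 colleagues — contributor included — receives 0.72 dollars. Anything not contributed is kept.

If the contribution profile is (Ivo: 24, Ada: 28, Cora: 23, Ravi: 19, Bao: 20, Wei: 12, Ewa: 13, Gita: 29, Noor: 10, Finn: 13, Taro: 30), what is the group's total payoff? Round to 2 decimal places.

1925.32 dollars

Total contributed: 24 + 28 + 23 + 19 + 20 + 12 + 13 + 29 + 10 + 13 + 30 = 221; total kept: 11 × 36 − 221 = 175.
The bonus pool pays out 0.72 × 11 × 221 = 1750.32 in aggregate.
Group total = 175 + 1750.32 = 1925.32.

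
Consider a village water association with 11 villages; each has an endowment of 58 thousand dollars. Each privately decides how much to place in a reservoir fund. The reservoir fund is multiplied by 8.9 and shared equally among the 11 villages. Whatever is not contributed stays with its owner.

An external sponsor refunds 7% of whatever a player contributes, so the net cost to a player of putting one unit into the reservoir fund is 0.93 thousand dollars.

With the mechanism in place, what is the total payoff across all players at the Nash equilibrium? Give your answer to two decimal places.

638.00 thousand dollars

The effective private return is (8.9/11) / 0.93 = 0.8700, which is still under 1, so the mechanism doesn't change anyone's dominant strategy: zero contribution.
At the Nash equilibrium no one contributes; group total payoff = 11 × 58 = 638.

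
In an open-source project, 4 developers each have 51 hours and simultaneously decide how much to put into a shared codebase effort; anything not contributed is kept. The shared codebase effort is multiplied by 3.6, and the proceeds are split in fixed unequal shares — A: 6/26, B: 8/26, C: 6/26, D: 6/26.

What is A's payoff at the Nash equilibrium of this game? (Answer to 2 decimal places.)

93.37 hours

For player j, contributing a unit is worthwhile iff 3.6 × (j's share) ≥ 1, i.e. iff j's share is at least 0.2778.
Only B (8/26) clears that bar, contributing 51; the remaining 3 contribute 0. Total contributed: 51.
A keeps 51 and receives 3.6 × 51 × 6/26 = 42.37 from the shared codebase effort, for a payoff of 93.37.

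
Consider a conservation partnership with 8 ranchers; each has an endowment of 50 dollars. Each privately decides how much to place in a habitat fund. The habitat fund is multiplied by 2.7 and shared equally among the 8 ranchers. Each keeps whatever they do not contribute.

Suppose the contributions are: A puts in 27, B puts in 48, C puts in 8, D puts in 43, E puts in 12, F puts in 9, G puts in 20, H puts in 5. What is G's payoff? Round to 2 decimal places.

88.05 dollars

Total contributed: 27 + 48 + 8 + 43 + 12 + 9 + 20 + 5 = 172.
Each receives 2.7 × 172 / 8 = 58.05 from the habitat fund.
G keeps 50 − 20 = 30, so G's payoff is 30 + 58.05 = 88.05.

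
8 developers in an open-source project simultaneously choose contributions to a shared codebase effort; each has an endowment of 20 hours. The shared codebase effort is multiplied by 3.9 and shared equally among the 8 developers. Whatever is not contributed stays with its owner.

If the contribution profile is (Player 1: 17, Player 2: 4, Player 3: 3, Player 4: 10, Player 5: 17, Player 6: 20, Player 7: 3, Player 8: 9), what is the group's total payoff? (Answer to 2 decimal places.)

Total contributed: 17 + 4 + 3 + 10 + 17 + 20 + 3 + 9 = 83; total kept: 8 × 20 − 83 = 77.
The shared codebase effort pays out 3.9 × 83 = 323.70 in aggregate.
Group total = 77 + 323.70 = 400.70.

400.70 hours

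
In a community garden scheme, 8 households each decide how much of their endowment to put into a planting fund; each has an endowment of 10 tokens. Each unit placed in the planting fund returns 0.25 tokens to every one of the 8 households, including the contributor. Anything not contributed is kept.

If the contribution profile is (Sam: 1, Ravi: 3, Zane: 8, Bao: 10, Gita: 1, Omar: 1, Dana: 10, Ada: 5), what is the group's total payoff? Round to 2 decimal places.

119.00 tokens

Total contributed: 1 + 3 + 8 + 10 + 1 + 1 + 10 + 5 = 39; total kept: 8 × 10 − 39 = 41.
The planting fund pays out 0.25 × 8 × 39 = 78.00 in aggregate.
Group total = 41 + 78.00 = 119.00.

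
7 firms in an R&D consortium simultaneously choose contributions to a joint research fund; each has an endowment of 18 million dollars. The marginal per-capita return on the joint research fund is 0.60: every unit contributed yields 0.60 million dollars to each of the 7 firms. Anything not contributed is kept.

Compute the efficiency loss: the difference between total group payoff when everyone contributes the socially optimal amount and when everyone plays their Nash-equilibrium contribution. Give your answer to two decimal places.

The private return per contributed unit is 0.60 < 1, so contributing 0 is dominant for every player. At the Nash equilibrium everyone keeps their 18, and the group total is 7 × 18 = 126.
Each contributed unit returns 4.200 to the group as a whole (0.60 to each of 7 players), which exceeds 1, so the social optimum is full contribution: group total = 4.200 × 126 = 529.20.
Efficiency loss = 529.20 − 126 = 403.20.

403.20 million dollars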